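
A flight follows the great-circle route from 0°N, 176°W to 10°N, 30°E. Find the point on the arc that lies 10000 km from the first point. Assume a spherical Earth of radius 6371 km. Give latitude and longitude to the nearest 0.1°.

Convert each endpoint to a unit vector on the sphere (x = cos φ cos λ, y = cos φ sin λ, z = sin φ).
The central angle between the endpoints is δ = arccos(p₁·p₂) ≈ 2.658 rad (152.3°). The total great-circle distance is δ·R ≈ 2.658 × 6371 ≈ 16932 km, so the target fraction is f = 10000/16932 ≈ 0.591.
Interpolate at f ≈ 0.591 with slerp weights a = sin((1−f)δ)/sin δ ≈ 1.903, b = sin(fδ)/sin δ ≈ 2.149.
p = a·p₁ + b·p₂ ≈ (-0.066, 0.925, 0.373); φ = arcsin(p_z) ≈ 21.91°, λ = atan2(p_y, p_x) ≈ 94.07°.

≈ 21.9°N, 94.1°E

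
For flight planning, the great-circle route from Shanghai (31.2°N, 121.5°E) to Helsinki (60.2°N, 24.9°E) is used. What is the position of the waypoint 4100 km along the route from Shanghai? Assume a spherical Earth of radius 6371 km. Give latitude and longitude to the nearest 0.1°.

≈ (57.9°N, 84.1°E)

Convert each endpoint to a unit vector on the sphere (x = cos φ cos λ, y = cos φ sin λ, z = sin φ).
The central angle between the endpoints is δ = arccos(p₁·p₂) ≈ 1.159 rad (66.4°). The total great-circle distance is δ·R ≈ 1.159 × 6371 ≈ 7381 km, so the target fraction is f = 4100/7381 ≈ 0.555.
Interpolate at f ≈ 0.555 with slerp weights a = sin((1−f)δ)/sin δ ≈ 0.538, b = sin(fδ)/sin δ ≈ 0.655.
p = a·p₁ + b·p₂ ≈ (0.055, 0.529, 0.847); φ = arcsin(p_z) ≈ 57.86°, λ = atan2(p_y, p_x) ≈ 84.07°.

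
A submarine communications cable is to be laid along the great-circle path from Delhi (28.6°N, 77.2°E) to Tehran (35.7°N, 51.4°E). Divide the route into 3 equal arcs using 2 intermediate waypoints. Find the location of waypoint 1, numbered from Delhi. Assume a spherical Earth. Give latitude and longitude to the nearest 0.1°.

≈ 31.5°N, 69.1°E

Write both endpoints as unit vectors p₁, p₂ with components (cos φ cos λ, cos φ sin λ, sin φ).
The central angle between the endpoints is δ = arccos(p₁·p₂) ≈ 0.399 rad (22.9°).
Interpolate at f = 1/3 with slerp weights a = sin((1−f)δ)/sin δ ≈ 0.677, b = sin(fδ)/sin δ ≈ 0.341.
p = a·p₁ + b·p₂ ≈ (0.305, 0.796, 0.523); φ = arcsin(p_z) ≈ 31.54°, λ = atan2(p_y, p_x) ≈ 69.06°.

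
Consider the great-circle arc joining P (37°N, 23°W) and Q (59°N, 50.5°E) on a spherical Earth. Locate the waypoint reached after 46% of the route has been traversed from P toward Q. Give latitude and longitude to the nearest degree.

≈ (53°N, 2°E)

From cos δ = sin φ₁ sin φ₂ + cos φ₁ cos φ₂ cos Δλ, the central angle is δ ≈ 0.886 rad (50.8°).
Interpolate at f = 0.46 with slerp weights a = sin((1−f)δ)/sin δ ≈ 0.594, b = sin(fδ)/sin δ ≈ 0.512.
p = a·p₁ + b·p₂ ≈ (0.605, 0.018, 0.796); φ = arcsin(p_z) ≈ 52.78°, λ = atan2(p_y, p_x) ≈ 1.69°.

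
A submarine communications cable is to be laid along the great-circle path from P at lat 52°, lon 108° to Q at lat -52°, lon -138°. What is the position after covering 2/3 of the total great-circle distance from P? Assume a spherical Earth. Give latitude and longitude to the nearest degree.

≈ lat -19°, lon 178°

From cos δ = sin φ₁ sin φ₂ + cos φ₁ cos φ₂ cos Δλ, the central angle is δ ≈ 2.458 rad (140.8°).
Interpolate at f = 2/3 with slerp weights a = sin((1−f)δ)/sin δ ≈ 1.156, b = sin(fδ)/sin δ ≈ 1.579.
p = a·p₁ + b·p₂ ≈ (-0.943, 0.027, -0.333); φ = arcsin(p_z) ≈ -19.46°, λ = atan2(p_y, p_x) ≈ 178.39°.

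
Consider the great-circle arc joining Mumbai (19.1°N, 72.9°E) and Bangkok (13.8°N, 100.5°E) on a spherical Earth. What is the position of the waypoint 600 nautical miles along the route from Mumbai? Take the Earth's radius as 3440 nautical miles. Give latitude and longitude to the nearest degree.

Write both endpoints as unit vectors p₁, p₂ with components (cos φ cos λ, cos φ sin λ, sin φ).
The central angle between the endpoints is δ = arccos(p₁·p₂) ≈ 0.471 rad (27.0°). The total great-circle distance is δ·R ≈ 0.471 × 3440 ≈ 1619 nmi, so the target fraction is f = 600/1619 ≈ 0.371.
Interpolate at f ≈ 0.371 with slerp weights a = sin((1−f)δ)/sin δ ≈ 0.644, b = sin(fδ)/sin δ ≈ 0.383.
p = a·p₁ + b·p₂ ≈ (0.111, 0.947, 0.302); φ = arcsin(p_z) ≈ 17.57°, λ = atan2(p_y, p_x) ≈ 83.31°.

≈ 18°N, 83°E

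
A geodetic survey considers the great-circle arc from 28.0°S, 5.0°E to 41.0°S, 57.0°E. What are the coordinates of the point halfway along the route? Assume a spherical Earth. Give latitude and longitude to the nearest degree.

Convert each endpoint to a unit vector on the sphere (x = cos φ cos λ, y = cos φ sin λ, z = sin φ).
The central angle between the endpoints is δ = arccos(p₁·p₂) ≈ 0.769 rad (44.1°).
Interpolate at f = 1/2 with slerp weights a = sin((1−f)δ)/sin δ ≈ 0.539, b = sin(fδ)/sin δ ≈ 0.539.
p = a·p₁ + b·p₂ ≈ (0.696, 0.383, -0.607); φ = arcsin(p_z) ≈ -37.38°, λ = atan2(p_y, p_x) ≈ 28.81°.

≈ 37°S, 29°E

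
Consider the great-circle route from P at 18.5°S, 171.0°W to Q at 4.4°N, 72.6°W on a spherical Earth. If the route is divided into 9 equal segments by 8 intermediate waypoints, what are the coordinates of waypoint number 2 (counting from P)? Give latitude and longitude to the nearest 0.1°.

Write both endpoints as unit vectors p₁, p₂ with components (cos φ cos λ, cos φ sin λ, sin φ).
The central angle between the endpoints is δ = arccos(p₁·p₂) ≈ 1.734 rad (99.4°).
Interpolate at f = 2/9 with slerp weights a = sin((1−f)δ)/sin δ ≈ 0.989, b = sin(fδ)/sin δ ≈ 0.381.
p = a·p₁ + b·p₂ ≈ (-0.812, -0.509, -0.284); φ = arcsin(p_z) ≈ -16.53°, λ = atan2(p_y, p_x) ≈ -147.93°.

≈ 16.5°S, 147.9°W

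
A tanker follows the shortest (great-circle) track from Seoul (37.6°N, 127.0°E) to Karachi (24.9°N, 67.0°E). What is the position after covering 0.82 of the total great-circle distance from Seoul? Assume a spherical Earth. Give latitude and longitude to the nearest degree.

The haversine formula gives a central angle δ ≈ 0.907 rad (52.0°) between the endpoints.
Interpolate at f = 0.82 with slerp weights a = sin((1−f)δ)/sin δ ≈ 0.206, b = sin(fδ)/sin δ ≈ 0.860.
p = a·p₁ + b·p₂ ≈ (0.206, 0.848, 0.488); φ = arcsin(p_z) ≈ 29.20°, λ = atan2(p_y, p_x) ≈ 76.33°.

≈ 29°N, 76°E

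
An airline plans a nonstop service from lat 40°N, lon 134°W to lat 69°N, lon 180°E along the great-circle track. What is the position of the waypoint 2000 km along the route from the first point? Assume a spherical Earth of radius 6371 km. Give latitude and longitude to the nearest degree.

≈ lat 56°N, lon 147°W

Write both endpoints as unit vectors p₁, p₂ with components (cos φ cos λ, cos φ sin λ, sin φ).
The central angle between the endpoints is δ = arccos(p₁·p₂) ≈ 0.659 rad (37.7°). The total great-circle distance is δ·R ≈ 0.659 × 6371 ≈ 4197 km, so the target fraction is f = 2000/4197 ≈ 0.477.
Interpolate at f ≈ 0.477 with slerp weights a = sin((1−f)δ)/sin δ ≈ 0.552, b = sin(fδ)/sin δ ≈ 0.504.
p = a·p₁ + b·p₂ ≈ (-0.475, -0.304, 0.826); φ = arcsin(p_z) ≈ 55.68°, λ = atan2(p_y, p_x) ≈ -147.34°.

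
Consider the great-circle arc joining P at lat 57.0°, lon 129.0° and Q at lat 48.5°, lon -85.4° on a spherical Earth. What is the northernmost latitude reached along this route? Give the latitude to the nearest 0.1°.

≈ 77.5°

The great circle lies in the plane with unit normal n̂ = (p₁ × p₂)/|p₁ × p₂|.
Here n̂_z ≈ +0.216; the vertex latitude is φ_max = arccos|n̂_z| ≈ 77.5°.
Check via Clairaut: cos φ_max = |cos φ₁| · sin C = cos(57.0°)·sin(23.4°) ≈ 0.216, again giving ≈ 77.5°.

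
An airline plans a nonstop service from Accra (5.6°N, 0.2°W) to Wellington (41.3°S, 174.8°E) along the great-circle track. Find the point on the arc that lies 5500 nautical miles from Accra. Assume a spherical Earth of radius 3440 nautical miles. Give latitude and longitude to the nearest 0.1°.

≈ 82.5°S, 58.0°E

Convert each endpoint to a unit vector on the sphere (x = cos φ cos λ, y = cos φ sin λ, z = sin φ).
The central angle between the endpoints is δ = arccos(p₁·p₂) ≈ 2.514 rad (144.0°). The total great-circle distance is δ·R ≈ 2.514 × 3440 ≈ 8647 nmi, so the target fraction is f = 5500/8647 ≈ 0.636.
Interpolate at f ≈ 0.636 with slerp weights a = sin((1−f)δ)/sin δ ≈ 1.349, b = sin(fδ)/sin δ ≈ 1.702.
p = a·p₁ + b·p₂ ≈ (0.069, 0.111, -0.991); φ = arcsin(p_z) ≈ -82.47°, λ = atan2(p_y, p_x) ≈ 58.02°.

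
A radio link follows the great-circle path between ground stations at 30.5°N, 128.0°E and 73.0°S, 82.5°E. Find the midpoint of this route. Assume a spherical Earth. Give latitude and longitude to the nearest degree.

≈ 22°S, 117°E

The haversine formula gives a central angle δ ≈ 1.885 rad (108.0°) between the endpoints.
Interpolate at f = 1/2 with slerp weights a = sin((1−f)δ)/sin δ ≈ 0.851, b = sin(fδ)/sin δ ≈ 0.851.
p = a·p₁ + b·p₂ ≈ (-0.419, 0.824, -0.382); φ = arcsin(p_z) ≈ -22.44°, λ = atan2(p_y, p_x) ≈ 116.94°.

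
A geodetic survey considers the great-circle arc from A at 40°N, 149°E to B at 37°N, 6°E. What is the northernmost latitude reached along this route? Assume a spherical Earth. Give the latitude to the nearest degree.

≈ 68°N

The great circle lies in the plane with unit normal n̂ = (p₁ × p₂)/|p₁ × p₂|.
Here n̂_z ≈ -0.370; the vertex latitude is φ_max = arccos|n̂_z| ≈ 68.3°.
Check via Clairaut: cos φ_max = |cos φ₁| · sin C = cos(40.0°)·sin(28.9°) ≈ 0.370, again giving ≈ 68.3°.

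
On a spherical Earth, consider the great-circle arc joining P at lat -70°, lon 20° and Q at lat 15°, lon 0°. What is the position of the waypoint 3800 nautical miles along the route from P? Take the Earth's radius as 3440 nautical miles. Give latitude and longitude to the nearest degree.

From cos δ = sin φ₁ sin φ₂ + cos φ₁ cos φ₂ cos Δλ, the central angle is δ ≈ 1.504 rad (86.1°). The total great-circle distance is δ·R ≈ 1.504 × 3440 ≈ 5172 nmi, so the target fraction is f = 3800/5172 ≈ 0.735.
Interpolate at f ≈ 0.735 with slerp weights a = sin((1−f)δ)/sin δ ≈ 0.389, b = sin(fδ)/sin δ ≈ 0.895.
p = a·p₁ + b·p₂ ≈ (0.990, 0.046, -0.134); φ = arcsin(p_z) ≈ -7.70°, λ = atan2(p_y, p_x) ≈ 2.63°.

≈ lat -8°, lon 3°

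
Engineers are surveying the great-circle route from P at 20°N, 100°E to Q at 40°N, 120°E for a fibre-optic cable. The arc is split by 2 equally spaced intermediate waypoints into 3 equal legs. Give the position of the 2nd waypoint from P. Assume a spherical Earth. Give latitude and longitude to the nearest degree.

Write both endpoints as unit vectors p₁, p₂ with components (cos φ cos λ, cos φ sin λ, sin φ).
The central angle between the endpoints is δ = arccos(p₁·p₂) ≈ 0.459 rad (26.3°).
Interpolate at f = 2/3 with slerp weights a = sin((1−f)δ)/sin δ ≈ 0.344, b = sin(fδ)/sin δ ≈ 0.680.
p = a·p₁ + b·p₂ ≈ (-0.317, 0.769, 0.555); φ = arcsin(p_z) ≈ 33.69°, λ = atan2(p_y, p_x) ≈ 112.36°.

≈ 34°N, 112°E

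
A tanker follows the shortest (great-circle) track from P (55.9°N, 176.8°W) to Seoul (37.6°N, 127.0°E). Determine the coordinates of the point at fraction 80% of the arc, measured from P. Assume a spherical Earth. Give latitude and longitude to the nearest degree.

≈ (43°N, 135°E)

Write both endpoints as unit vectors p₁, p₂ with components (cos φ cos λ, cos φ sin λ, sin φ).
The central angle between the endpoints is δ = arccos(p₁·p₂) ≈ 0.719 rad (41.2°).
Interpolate at f = 0.80 with slerp weights a = sin((1−f)δ)/sin δ ≈ 0.218, b = sin(fδ)/sin δ ≈ 0.826.
p = a·p₁ + b·p₂ ≈ (-0.516, 0.516, 0.684); φ = arcsin(p_z) ≈ 43.17°, λ = atan2(p_y, p_x) ≈ 134.99°.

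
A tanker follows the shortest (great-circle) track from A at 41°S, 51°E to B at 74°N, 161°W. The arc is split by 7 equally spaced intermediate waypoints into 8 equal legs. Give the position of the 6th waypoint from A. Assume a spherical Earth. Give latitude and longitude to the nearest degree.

≈ 64°N, 83°E

Convert each endpoint to a unit vector on the sphere (x = cos φ cos λ, y = cos φ sin λ, z = sin φ).
The central angle between the endpoints is δ = arccos(p₁·p₂) ≈ 2.510 rad (143.8°).
Interpolate at f = 6/8 with slerp weights a = sin((1−f)δ)/sin δ ≈ 0.994, b = sin(fδ)/sin δ ≈ 1.612.
p = a·p₁ + b·p₂ ≈ (0.052, 0.439, 0.897); φ = arcsin(p_z) ≈ 63.79°, λ = atan2(p_y, p_x) ≈ 83.22°.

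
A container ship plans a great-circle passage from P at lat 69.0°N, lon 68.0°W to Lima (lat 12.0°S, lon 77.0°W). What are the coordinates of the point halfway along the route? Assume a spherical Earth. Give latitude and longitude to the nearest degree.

≈ lat 29°N, lon 75°W

Convert each endpoint to a unit vector on the sphere (x = cos φ cos λ, y = cos φ sin λ, z = sin φ).
The central angle between the endpoints is δ = arccos(p₁·p₂) ≈ 1.418 rad (81.3°).
Interpolate at f = 1/2 with slerp weights a = sin((1−f)δ)/sin δ ≈ 0.659, b = sin(fδ)/sin δ ≈ 0.659.
p = a·p₁ + b·p₂ ≈ (0.233, -0.847, 0.478); φ = arcsin(p_z) ≈ 28.56°, λ = atan2(p_y, p_x) ≈ -74.59°.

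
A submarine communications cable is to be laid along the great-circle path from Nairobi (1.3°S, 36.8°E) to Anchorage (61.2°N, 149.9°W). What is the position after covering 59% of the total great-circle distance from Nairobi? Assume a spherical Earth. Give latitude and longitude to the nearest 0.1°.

≈ 69.1°N, 46.7°E

Write both endpoints as unit vectors p₁, p₂ with components (cos φ cos λ, cos φ sin λ, sin φ).
The central angle between the endpoints is δ = arccos(p₁·p₂) ≈ 2.092 rad (119.9°).
Interpolate at f = 0.59 with slerp weights a = sin((1−f)δ)/sin δ ≈ 0.872, b = sin(fδ)/sin δ ≈ 1.089.
p = a·p₁ + b·p₂ ≈ (0.245, 0.259, 0.934); φ = arcsin(p_z) ≈ 69.11°, λ = atan2(p_y, p_x) ≈ 46.68°.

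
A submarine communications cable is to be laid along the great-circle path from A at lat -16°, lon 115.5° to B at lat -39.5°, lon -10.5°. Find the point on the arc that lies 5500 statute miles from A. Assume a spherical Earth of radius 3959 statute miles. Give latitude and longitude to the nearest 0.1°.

Convert each endpoint to a unit vector on the sphere (x = cos φ cos λ, y = cos φ sin λ, z = sin φ).
The central angle between the endpoints is δ = arccos(p₁·p₂) ≈ 1.834 rad (105.1°). The total great-circle distance is δ·R ≈ 1.834 × 3959 ≈ 7263 mi, so the target fraction is f = 5500/7263 ≈ 0.757.
Interpolate at f ≈ 0.757 with slerp weights a = sin((1−f)δ)/sin δ ≈ 0.446, b = sin(fδ)/sin δ ≈ 1.019.
p = a·p₁ + b·p₂ ≈ (0.588, 0.244, -0.771); φ = arcsin(p_z) ≈ -50.44°, λ = atan2(p_y, p_x) ≈ 22.51°.

≈ lat -50.4°, lon 22.5°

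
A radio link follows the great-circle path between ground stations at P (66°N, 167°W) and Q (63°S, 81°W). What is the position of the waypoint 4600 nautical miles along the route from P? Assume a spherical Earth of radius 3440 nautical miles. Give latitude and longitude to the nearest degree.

≈ (3°S, 120°W)

Convert each endpoint to a unit vector on the sphere (x = cos φ cos λ, y = cos φ sin λ, z = sin φ).
The central angle between the endpoints is δ = arccos(p₁·p₂) ≈ 2.500 rad (143.2°). The total great-circle distance is δ·R ≈ 2.500 × 3440 ≈ 8600 nmi, so the target fraction is f = 4600/8600 ≈ 0.535.
Interpolate at f ≈ 0.535 with slerp weights a = sin((1−f)δ)/sin δ ≈ 1.534, b = sin(fδ)/sin δ ≈ 1.625.
p = a·p₁ + b·p₂ ≈ (-0.492, -0.869, -0.047); φ = arcsin(p_z) ≈ -2.71°, λ = atan2(p_y, p_x) ≈ -119.53°.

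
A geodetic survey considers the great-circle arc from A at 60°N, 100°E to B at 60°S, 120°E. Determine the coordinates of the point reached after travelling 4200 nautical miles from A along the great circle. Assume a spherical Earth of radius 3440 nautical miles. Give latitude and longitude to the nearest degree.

Convert each endpoint to a unit vector on the sphere (x = cos φ cos λ, y = cos φ sin λ, z = sin φ).
The central angle between the endpoints is δ = arccos(p₁·p₂) ≈ 2.112 rad (121.0°). The total great-circle distance is δ·R ≈ 2.112 × 3440 ≈ 7265 nmi, so the target fraction is f = 4200/7265 ≈ 0.578.
Interpolate at f ≈ 0.578 with slerp weights a = sin((1−f)δ)/sin δ ≈ 0.907, b = sin(fδ)/sin δ ≈ 1.096.
p = a·p₁ + b·p₂ ≈ (-0.353, 0.921, -0.163); φ = arcsin(p_z) ≈ -9.41°, λ = atan2(p_y, p_x) ≈ 110.95°.

≈ 9°S, 111°E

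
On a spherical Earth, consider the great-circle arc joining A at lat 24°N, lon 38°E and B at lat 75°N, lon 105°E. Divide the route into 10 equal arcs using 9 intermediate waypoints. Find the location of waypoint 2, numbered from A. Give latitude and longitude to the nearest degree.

≈ lat 36°N, lon 42°E

Write both endpoints as unit vectors p₁, p₂ with components (cos φ cos λ, cos φ sin λ, sin φ).
The central angle between the endpoints is δ = arccos(p₁·p₂) ≈ 1.064 rad (61.0°).
Interpolate at f = 2/10 with slerp weights a = sin((1−f)δ)/sin δ ≈ 0.860, b = sin(fδ)/sin δ ≈ 0.242.
p = a·p₁ + b·p₂ ≈ (0.603, 0.544, 0.583); φ = arcsin(p_z) ≈ 35.68°, λ = atan2(p_y, p_x) ≈ 42.06°.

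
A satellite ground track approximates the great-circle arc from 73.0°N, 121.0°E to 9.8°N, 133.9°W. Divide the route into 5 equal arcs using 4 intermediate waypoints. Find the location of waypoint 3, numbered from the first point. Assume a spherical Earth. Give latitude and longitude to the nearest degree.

Write both endpoints as unit vectors p₁, p₂ with components (cos φ cos λ, cos φ sin λ, sin φ).
The central angle between the endpoints is δ = arccos(p₁·p₂) ≈ 1.483 rad (85.0°).
Interpolate at f = 3/5 with slerp weights a = sin((1−f)δ)/sin δ ≈ 0.561, b = sin(fδ)/sin δ ≈ 0.780.
p = a·p₁ + b·p₂ ≈ (-0.617, -0.413, 0.669); φ = arcsin(p_z) ≈ 42.02°, λ = atan2(p_y, p_x) ≈ -146.21°.

≈ 42°N, 146°W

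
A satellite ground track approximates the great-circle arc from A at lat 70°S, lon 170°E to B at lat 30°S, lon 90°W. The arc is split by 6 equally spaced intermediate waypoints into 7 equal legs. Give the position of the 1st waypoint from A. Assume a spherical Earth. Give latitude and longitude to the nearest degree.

Write both endpoints as unit vectors p₁, p₂ with components (cos φ cos λ, cos φ sin λ, sin φ).
The central angle between the endpoints is δ = arccos(p₁·p₂) ≈ 1.139 rad (65.3°).
Interpolate at f = 1/7 with slerp weights a = sin((1−f)δ)/sin δ ≈ 0.912, b = sin(fδ)/sin δ ≈ 0.178.
p = a·p₁ + b·p₂ ≈ (-0.307, -0.100, -0.946); φ = arcsin(p_z) ≈ -71.14°, λ = atan2(p_y, p_x) ≈ -161.92°.

≈ lat 71°S, lon 162°W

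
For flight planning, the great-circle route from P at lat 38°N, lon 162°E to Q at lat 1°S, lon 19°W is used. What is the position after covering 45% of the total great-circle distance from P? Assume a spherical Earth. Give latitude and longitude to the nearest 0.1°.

Convert each endpoint to a unit vector on the sphere (x = cos φ cos λ, y = cos φ sin λ, z = sin φ).
The central angle between the endpoints is δ = arccos(p₁·p₂) ≈ 2.496 rad (143.0°).
Interpolate at f = 0.45 with slerp weights a = sin((1−f)δ)/sin δ ≈ 1.629, b = sin(fδ)/sin δ ≈ 1.497.
p = a·p₁ + b·p₂ ≈ (0.195, -0.091, 0.977); φ = arcsin(p_z) ≈ 77.58°, λ = atan2(p_y, p_x) ≈ -24.98°.

≈ lat 77.6°N, lon 25.0°W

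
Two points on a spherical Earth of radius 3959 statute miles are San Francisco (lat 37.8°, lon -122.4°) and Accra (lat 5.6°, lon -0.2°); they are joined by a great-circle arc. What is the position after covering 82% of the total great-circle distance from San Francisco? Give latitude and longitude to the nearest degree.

Write both endpoints as unit vectors p₁, p₂ with components (cos φ cos λ, cos φ sin λ, sin φ).
The central angle between the endpoints is δ = arccos(p₁·p₂) ≈ 1.938 rad (111.1°).
Interpolate at f = 0.82 with slerp weights a = sin((1−f)δ)/sin δ ≈ 0.366, b = sin(fδ)/sin δ ≈ 1.071.
p = a·p₁ + b·p₂ ≈ (0.911, -0.248, 0.329); φ = arcsin(p_z) ≈ 19.21°, λ = atan2(p_y, p_x) ≈ -15.23°.

≈ lat 19°, lon -15°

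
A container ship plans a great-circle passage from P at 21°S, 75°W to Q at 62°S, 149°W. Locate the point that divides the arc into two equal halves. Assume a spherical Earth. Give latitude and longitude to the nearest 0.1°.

Write both endpoints as unit vectors p₁, p₂ with components (cos φ cos λ, cos φ sin λ, sin φ).
The central angle between the endpoints is δ = arccos(p₁·p₂) ≈ 1.118 rad (64.1°).
Interpolate at f = 1/2 with slerp weights a = sin((1−f)δ)/sin δ ≈ 0.590, b = sin(fδ)/sin δ ≈ 0.590.
p = a·p₁ + b·p₂ ≈ (-0.095, -0.675, -0.732); φ = arcsin(p_z) ≈ -47.07°, λ = atan2(p_y, p_x) ≈ -98.00°.

≈ 47.1°S, 98.0°W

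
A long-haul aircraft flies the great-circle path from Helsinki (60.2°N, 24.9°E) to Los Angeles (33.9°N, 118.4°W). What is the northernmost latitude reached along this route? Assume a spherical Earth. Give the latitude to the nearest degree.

The great circle lies in the plane with unit normal n̂ = (p₁ × p₂)/|p₁ × p₂|.
Here n̂_z ≈ -0.249; the vertex latitude is φ_max = arccos|n̂_z| ≈ 75.6°.
Check via Clairaut: cos φ_max = |cos φ₁| · sin C = cos(60.2°)·sin(30.1°) ≈ 0.249, again giving ≈ 75.6°.

≈ 76°N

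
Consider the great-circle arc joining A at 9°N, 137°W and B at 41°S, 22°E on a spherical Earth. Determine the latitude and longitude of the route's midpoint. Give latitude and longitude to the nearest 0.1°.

≈ 51.9°S, 93.3°W

Convert each endpoint to a unit vector on the sphere (x = cos φ cos λ, y = cos φ sin λ, z = sin φ).
The central angle between the endpoints is δ = arccos(p₁·p₂) ≈ 2.496 rad (143.0°).
Interpolate at f = 1/2 with slerp weights a = sin((1−f)δ)/sin δ ≈ 1.575, b = sin(fδ)/sin δ ≈ 1.575.
p = a·p₁ + b·p₂ ≈ (-0.036, -0.616, -0.787); φ = arcsin(p_z) ≈ -51.92°, λ = atan2(p_y, p_x) ≈ -93.31°.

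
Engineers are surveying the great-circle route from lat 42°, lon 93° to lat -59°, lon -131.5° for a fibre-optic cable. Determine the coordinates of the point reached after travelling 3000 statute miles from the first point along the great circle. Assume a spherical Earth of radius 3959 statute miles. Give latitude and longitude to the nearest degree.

Convert each endpoint to a unit vector on the sphere (x = cos φ cos λ, y = cos φ sin λ, z = sin φ).
The central angle between the endpoints is δ = arccos(p₁·p₂) ≈ 2.580 rad (147.8°). The total great-circle distance is δ·R ≈ 2.580 × 3959 ≈ 10215 mi, so the target fraction is f = 3000/10215 ≈ 0.294.
Interpolate at f ≈ 0.294 with slerp weights a = sin((1−f)δ)/sin δ ≈ 1.819, b = sin(fδ)/sin δ ≈ 1.291.
p = a·p₁ + b·p₂ ≈ (-0.511, 0.852, 0.111); φ = arcsin(p_z) ≈ 6.35°, λ = atan2(p_y, p_x) ≈ 120.97°.

≈ lat 6°, lon 121°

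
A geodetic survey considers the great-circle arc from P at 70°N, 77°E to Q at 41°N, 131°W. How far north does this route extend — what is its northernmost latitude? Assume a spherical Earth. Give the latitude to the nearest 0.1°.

The great circle lies in the plane with unit normal n̂ = (p₁ × p₂)/|p₁ × p₂|.
Here n̂_z ≈ +0.132; the vertex latitude is φ_max = arccos|n̂_z| ≈ 82.4°.

≈ 82.4°N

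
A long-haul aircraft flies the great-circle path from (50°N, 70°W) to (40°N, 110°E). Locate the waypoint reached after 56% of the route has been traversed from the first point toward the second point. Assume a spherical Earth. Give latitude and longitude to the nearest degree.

≈ (80°N, 110°E)

Convert each endpoint to a unit vector on the sphere (x = cos φ cos λ, y = cos φ sin λ, z = sin φ).
The central angle between the endpoints is δ = arccos(p₁·p₂) ≈ 1.571 rad (90.0°).
Interpolate at f = 0.56 with slerp weights a = sin((1−f)δ)/sin δ ≈ 0.637, b = sin(fδ)/sin δ ≈ 0.771.
p = a·p₁ + b·p₂ ≈ (-0.062, 0.170, 0.984); φ = arcsin(p_z) ≈ 79.60°, λ = atan2(p_y, p_x) ≈ 110.00°.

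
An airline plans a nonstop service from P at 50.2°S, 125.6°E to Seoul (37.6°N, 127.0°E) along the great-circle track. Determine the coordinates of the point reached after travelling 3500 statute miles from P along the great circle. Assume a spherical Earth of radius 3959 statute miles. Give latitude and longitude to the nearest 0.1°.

From cos δ = sin φ₁ sin φ₂ + cos φ₁ cos φ₂ cos Δλ, the central angle is δ ≈ 1.533 rad (87.8°). The total great-circle distance is δ·R ≈ 1.533 × 3959 ≈ 6067 mi, so the target fraction is f = 3500/6067 ≈ 0.577.
Interpolate at f ≈ 0.577 with slerp weights a = sin((1−f)δ)/sin δ ≈ 0.604, b = sin(fδ)/sin δ ≈ 0.774.
p = a·p₁ + b·p₂ ≈ (-0.594, 0.804, 0.008); φ = arcsin(p_z) ≈ 0.45°, λ = atan2(p_y, p_x) ≈ 126.46°.

≈ 0.4°N, 126.5°E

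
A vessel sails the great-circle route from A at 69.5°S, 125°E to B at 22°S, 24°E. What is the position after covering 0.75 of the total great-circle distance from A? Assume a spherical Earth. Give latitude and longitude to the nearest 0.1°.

Write both endpoints as unit vectors p₁, p₂ with components (cos φ cos λ, cos φ sin λ, sin φ).
The central angle between the endpoints is δ = arccos(p₁·p₂) ≈ 1.278 rad (73.2°).
Interpolate at f = 0.75 with slerp weights a = sin((1−f)δ)/sin δ ≈ 0.328, b = sin(fδ)/sin δ ≈ 0.855.
p = a·p₁ + b·p₂ ≈ (0.658, 0.416, -0.627); φ = arcsin(p_z) ≈ -38.86°, λ = atan2(p_y, p_x) ≈ 32.33°.

≈ 38.9°S, 32.3°E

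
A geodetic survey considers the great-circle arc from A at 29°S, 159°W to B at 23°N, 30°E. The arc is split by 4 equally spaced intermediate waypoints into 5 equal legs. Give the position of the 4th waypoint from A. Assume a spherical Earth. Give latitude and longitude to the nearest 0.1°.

≈ 0.2°N, 56.0°E

From cos δ = sin φ₁ sin φ₂ + cos φ₁ cos φ₂ cos Δλ, the central angle is δ ≈ 2.966 rad (169.9°).
Interpolate at f = 4/5 with slerp weights a = sin((1−f)δ)/sin δ ≈ 3.199, b = sin(fδ)/sin δ ≈ 3.979.
p = a·p₁ + b·p₂ ≈ (0.560, 0.829, 0.004); φ = arcsin(p_z) ≈ 0.22°, λ = atan2(p_y, p_x) ≈ 55.95°.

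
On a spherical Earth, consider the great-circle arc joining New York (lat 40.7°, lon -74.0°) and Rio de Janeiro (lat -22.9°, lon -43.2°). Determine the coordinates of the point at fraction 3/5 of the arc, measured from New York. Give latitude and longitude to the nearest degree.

≈ lat 3°, lon -54°

Convert each endpoint to a unit vector on the sphere (x = cos φ cos λ, y = cos φ sin λ, z = sin φ).
The central angle between the endpoints is δ = arccos(p₁·p₂) ≈ 1.217 rad (69.7°).
Interpolate at f = 3/5 with slerp weights a = sin((1−f)δ)/sin δ ≈ 0.499, b = sin(fδ)/sin δ ≈ 0.711.
p = a·p₁ + b·p₂ ≈ (0.582, -0.812, 0.049); φ = arcsin(p_z) ≈ 2.78°, λ = atan2(p_y, p_x) ≈ -54.38°.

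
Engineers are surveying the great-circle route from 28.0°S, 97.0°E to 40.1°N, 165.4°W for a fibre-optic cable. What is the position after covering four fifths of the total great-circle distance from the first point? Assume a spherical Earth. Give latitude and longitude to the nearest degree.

Write both endpoints as unit vectors p₁, p₂ with components (cos φ cos λ, cos φ sin λ, sin φ).
The central angle between the endpoints is δ = arccos(p₁·p₂) ≈ 1.973 rad (113.1°).
Interpolate at f = 4/5 with slerp weights a = sin((1−f)δ)/sin δ ≈ 0.418, b = sin(fδ)/sin δ ≈ 1.087.
p = a·p₁ + b·p₂ ≈ (-0.849, 0.157, 0.504); φ = arcsin(p_z) ≈ 30.26°, λ = atan2(p_y, p_x) ≈ 169.55°.

≈ 30°N, 170°E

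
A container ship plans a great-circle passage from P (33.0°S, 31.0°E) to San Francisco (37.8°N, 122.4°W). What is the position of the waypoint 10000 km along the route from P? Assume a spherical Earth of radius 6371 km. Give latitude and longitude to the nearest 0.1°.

Write both endpoints as unit vectors p₁, p₂ with components (cos φ cos λ, cos φ sin λ, sin φ).
The central angle between the endpoints is δ = arccos(p₁·p₂) ≈ 2.755 rad (157.9°). The total great-circle distance is δ·R ≈ 2.755 × 6371 ≈ 17555 km, so the target fraction is f = 10000/17555 ≈ 0.570.
Interpolate at f ≈ 0.570 with slerp weights a = sin((1−f)δ)/sin δ ≈ 2.461, b = sin(fδ)/sin δ ≈ 2.655.
p = a·p₁ + b·p₂ ≈ (0.645, -0.708, 0.287); φ = arcsin(p_z) ≈ 16.68°, λ = atan2(p_y, p_x) ≈ -47.69°.

≈ (16.7°N, 47.7°W)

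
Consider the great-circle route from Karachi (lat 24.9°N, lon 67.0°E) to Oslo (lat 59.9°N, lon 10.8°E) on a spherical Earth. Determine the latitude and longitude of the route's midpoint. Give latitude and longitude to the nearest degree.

Convert each endpoint to a unit vector on the sphere (x = cos φ cos λ, y = cos φ sin λ, z = sin φ).
The central angle between the endpoints is δ = arccos(p₁·p₂) ≈ 0.905 rad (51.9°).
Interpolate at f = 1/2 with slerp weights a = sin((1−f)δ)/sin δ ≈ 0.556, b = sin(fδ)/sin δ ≈ 0.556.
p = a·p₁ + b·p₂ ≈ (0.471, 0.516, 0.715); φ = arcsin(p_z) ≈ 45.65°, λ = atan2(p_y, p_x) ≈ 47.64°.

≈ lat 46°N, lon 48°E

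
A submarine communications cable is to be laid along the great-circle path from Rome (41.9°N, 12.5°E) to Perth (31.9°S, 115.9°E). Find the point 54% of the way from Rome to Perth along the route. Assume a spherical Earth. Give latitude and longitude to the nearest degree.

≈ 5°N, 72°E

The haversine formula gives a central angle δ ≈ 2.094 rad (120.0°) between the endpoints.
Interpolate at f = 0.54 with slerp weights a = sin((1−f)δ)/sin δ ≈ 0.948, b = sin(fδ)/sin δ ≈ 1.044.
p = a·p₁ + b·p₂ ≈ (0.301, 0.950, 0.081); φ = arcsin(p_z) ≈ 4.65°, λ = atan2(p_y, p_x) ≈ 72.40°.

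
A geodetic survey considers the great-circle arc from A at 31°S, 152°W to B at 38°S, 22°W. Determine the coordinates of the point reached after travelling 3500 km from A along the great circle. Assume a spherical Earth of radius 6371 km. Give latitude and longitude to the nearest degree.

Write both endpoints as unit vectors p₁, p₂ with components (cos φ cos λ, cos φ sin λ, sin φ).
The central angle between the endpoints is δ = arccos(p₁·p₂) ≈ 1.688 rad (96.7°). The total great-circle distance is δ·R ≈ 1.688 × 6371 ≈ 10755 km, so the target fraction is f = 3500/10755 ≈ 0.325.
Interpolate at f ≈ 0.325 with slerp weights a = sin((1−f)δ)/sin δ ≈ 0.914, b = sin(fδ)/sin δ ≈ 0.526.
p = a·p₁ + b·p₂ ≈ (-0.308, -0.523, -0.795); φ = arcsin(p_z) ≈ -52.62°, λ = atan2(p_y, p_x) ≈ -120.48°.

≈ 53°S, 120°W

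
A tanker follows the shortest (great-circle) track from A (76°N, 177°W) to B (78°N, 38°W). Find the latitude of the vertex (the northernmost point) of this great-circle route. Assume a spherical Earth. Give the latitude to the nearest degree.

≈ 85°N

The great circle lies in the plane with unit normal n̂ = (p₁ × p₂)/|p₁ × p₂|.
Here n̂_z ≈ +0.080; the vertex latitude is φ_max = arccos|n̂_z| ≈ 85.4°.
Check via Clairaut: cos φ_max = |cos φ₁| · sin C = cos(76.0°)·sin(19.3°) ≈ 0.080, again giving ≈ 85.4°.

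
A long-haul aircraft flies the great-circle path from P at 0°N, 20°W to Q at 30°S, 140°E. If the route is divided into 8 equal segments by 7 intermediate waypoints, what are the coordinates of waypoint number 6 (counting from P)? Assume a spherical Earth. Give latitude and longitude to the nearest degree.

From cos δ = sin φ₁ sin φ₂ + cos φ₁ cos φ₂ cos Δλ, the central angle is δ ≈ 2.521 rad (144.5°).
Interpolate at f = 6/8 with slerp weights a = sin((1−f)δ)/sin δ ≈ 1.014, b = sin(fδ)/sin δ ≈ 1.633.
p = a·p₁ + b·p₂ ≈ (-0.130, 0.562, -0.817); φ = arcsin(p_z) ≈ -54.75°, λ = atan2(p_y, p_x) ≈ 103.06°.

≈ 55°S, 103°E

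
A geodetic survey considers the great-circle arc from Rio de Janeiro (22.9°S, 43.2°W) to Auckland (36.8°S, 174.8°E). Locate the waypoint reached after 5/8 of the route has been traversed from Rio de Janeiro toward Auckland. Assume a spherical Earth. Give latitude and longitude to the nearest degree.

≈ 61°S, 131°W

Convert each endpoint to a unit vector on the sphere (x = cos φ cos λ, y = cos φ sin λ, z = sin φ).
The central angle between the endpoints is δ = arccos(p₁·p₂) ≈ 1.926 rad (110.4°).
Interpolate at f = 5/8 with slerp weights a = sin((1−f)δ)/sin δ ≈ 0.705, b = sin(fδ)/sin δ ≈ 0.996.
p = a·p₁ + b·p₂ ≈ (-0.320, -0.373, -0.871); φ = arcsin(p_z) ≈ -60.57°, λ = atan2(p_y, p_x) ≈ -130.70°.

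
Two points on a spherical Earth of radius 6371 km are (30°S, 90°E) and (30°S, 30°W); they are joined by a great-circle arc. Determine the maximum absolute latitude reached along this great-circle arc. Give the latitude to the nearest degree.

≈ 49°S

The great circle lies in the plane with unit normal n̂ = (p₁ × p₂)/|p₁ × p₂|.
Here n̂_z ≈ -0.655; the vertex latitude is φ_max = arccos|n̂_z| ≈ 49.1°.
Check via Clairaut: cos φ_max = |cos φ₁| · sin C = cos(30.0°)·sin(130.9°) ≈ 0.655, again giving ≈ 49.1°.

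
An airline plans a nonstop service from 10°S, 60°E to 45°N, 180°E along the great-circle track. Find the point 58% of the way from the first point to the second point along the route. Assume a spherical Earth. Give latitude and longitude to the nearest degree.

≈ 37°N, 114°E

Convert each endpoint to a unit vector on the sphere (x = cos φ cos λ, y = cos φ sin λ, z = sin φ).
The central angle between the endpoints is δ = arccos(p₁·p₂) ≈ 2.061 rad (118.1°).
Interpolate at f = 0.58 with slerp weights a = sin((1−f)δ)/sin δ ≈ 0.863, b = sin(fδ)/sin δ ≈ 1.055.
p = a·p₁ + b·p₂ ≈ (-0.321, 0.736, 0.596); φ = arcsin(p_z) ≈ 36.57°, λ = atan2(p_y, p_x) ≈ 113.54°.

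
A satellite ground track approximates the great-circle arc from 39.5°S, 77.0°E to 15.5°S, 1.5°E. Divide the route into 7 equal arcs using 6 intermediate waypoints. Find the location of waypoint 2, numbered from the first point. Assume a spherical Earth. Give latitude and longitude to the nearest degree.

≈ 38°S, 52°E

Write both endpoints as unit vectors p₁, p₂ with components (cos φ cos λ, cos φ sin λ, sin φ).
The central angle between the endpoints is δ = arccos(p₁·p₂) ≈ 1.207 rad (69.1°).
Interpolate at f = 2/7 with slerp weights a = sin((1−f)δ)/sin δ ≈ 0.812, b = sin(fδ)/sin δ ≈ 0.362.
p = a·p₁ + b·p₂ ≈ (0.489, 0.620, -0.613); φ = arcsin(p_z) ≈ -37.83°, λ = atan2(p_y, p_x) ≈ 51.71°.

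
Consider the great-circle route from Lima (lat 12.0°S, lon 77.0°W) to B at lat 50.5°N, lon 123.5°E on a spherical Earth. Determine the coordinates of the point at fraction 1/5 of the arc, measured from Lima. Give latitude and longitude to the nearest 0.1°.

≈ lat 14.1°N, lon 86.2°W

The haversine formula gives a central angle δ ≈ 2.409 rad (138.0°) between the endpoints.
Interpolate at f = 1/5 with slerp weights a = sin((1−f)δ)/sin δ ≈ 1.401, b = sin(fδ)/sin δ ≈ 0.692.
p = a·p₁ + b·p₂ ≈ (0.065, -0.968, 0.243); φ = arcsin(p_z) ≈ 14.07°, λ = atan2(p_y, p_x) ≈ -86.15°.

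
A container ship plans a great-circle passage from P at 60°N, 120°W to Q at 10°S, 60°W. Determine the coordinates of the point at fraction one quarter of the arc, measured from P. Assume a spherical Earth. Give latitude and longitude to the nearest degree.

Write both endpoints as unit vectors p₁, p₂ with components (cos φ cos λ, cos φ sin λ, sin φ).
The central angle between the endpoints is δ = arccos(p₁·p₂) ≈ 1.475 rad (84.5°).
Interpolate at f = 1/4 with slerp weights a = sin((1−f)δ)/sin δ ≈ 0.898, b = sin(fδ)/sin δ ≈ 0.362.
p = a·p₁ + b·p₂ ≈ (-0.046, -0.698, 0.715); φ = arcsin(p_z) ≈ 45.64°, λ = atan2(p_y, p_x) ≈ -93.79°.

≈ 46°N, 94°W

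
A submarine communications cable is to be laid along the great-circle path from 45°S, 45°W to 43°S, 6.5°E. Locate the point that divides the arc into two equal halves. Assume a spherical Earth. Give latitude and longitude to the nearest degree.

The haversine formula gives a central angle δ ≈ 0.637 rad (36.5°) between the endpoints.
Interpolate at f = 1/2 with slerp weights a = sin((1−f)δ)/sin δ ≈ 0.526, b = sin(fδ)/sin δ ≈ 0.526.
p = a·p₁ + b·p₂ ≈ (0.646, -0.220, -0.731); φ = arcsin(p_z) ≈ -46.99°, λ = atan2(p_y, p_x) ≈ -18.78°.

≈ 47°S, 19°W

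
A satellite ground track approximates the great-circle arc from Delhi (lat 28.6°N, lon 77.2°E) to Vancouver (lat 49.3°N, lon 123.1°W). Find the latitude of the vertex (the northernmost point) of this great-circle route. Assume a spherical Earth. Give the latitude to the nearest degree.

The great circle lies in the plane with unit normal n̂ = (p₁ × p₂)/|p₁ × p₂|.
Here n̂_z ≈ +0.202; the vertex latitude is φ_max = arccos|n̂_z| ≈ 78.4°.
Check via Clairaut: cos φ_max = |cos φ₁| · sin C = cos(28.6°)·sin(13.3°) ≈ 0.202, again giving ≈ 78.4°.

≈ 78°N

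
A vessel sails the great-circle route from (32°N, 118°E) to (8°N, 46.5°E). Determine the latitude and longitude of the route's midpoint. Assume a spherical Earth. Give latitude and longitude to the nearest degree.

≈ (24°N, 79°E)

From cos δ = sin φ₁ sin φ₂ + cos φ₁ cos φ₂ cos Δλ, the central angle is δ ≈ 1.224 rad (70.1°).
Interpolate at f = 1/2 with slerp weights a = sin((1−f)δ)/sin δ ≈ 0.611, b = sin(fδ)/sin δ ≈ 0.611.
p = a·p₁ + b·p₂ ≈ (0.173, 0.896, 0.409); φ = arcsin(p_z) ≈ 24.12°, λ = atan2(p_y, p_x) ≈ 79.06°.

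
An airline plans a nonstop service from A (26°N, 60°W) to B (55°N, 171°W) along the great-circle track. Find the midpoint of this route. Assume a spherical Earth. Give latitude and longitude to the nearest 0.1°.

≈ (55.1°N, 97.7°W)

From cos δ = sin φ₁ sin φ₂ + cos φ₁ cos φ₂ cos Δλ, the central angle is δ ≈ 1.396 rad (80.0°).
Interpolate at f = 1/2 with slerp weights a = sin((1−f)δ)/sin δ ≈ 0.653, b = sin(fδ)/sin δ ≈ 0.653.
p = a·p₁ + b·p₂ ≈ (-0.076, -0.566, 0.821); φ = arcsin(p_z) ≈ 55.14°, λ = atan2(p_y, p_x) ≈ -97.68°.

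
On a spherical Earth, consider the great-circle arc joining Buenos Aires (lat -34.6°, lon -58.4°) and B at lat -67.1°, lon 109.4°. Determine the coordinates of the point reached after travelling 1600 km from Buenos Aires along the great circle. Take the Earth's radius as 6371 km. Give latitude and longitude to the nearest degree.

≈ lat -49°, lon -57°

Write both endpoints as unit vectors p₁, p₂ with components (cos φ cos λ, cos φ sin λ, sin φ).
The central angle between the endpoints is δ = arccos(p₁·p₂) ≈ 1.359 rad (77.9°). The total great-circle distance is δ·R ≈ 1.359 × 6371 ≈ 8659 km, so the target fraction is f = 1600/8659 ≈ 0.185.
Interpolate at f ≈ 0.185 with slerp weights a = sin((1−f)δ)/sin δ ≈ 0.915, b = sin(fδ)/sin δ ≈ 0.254.
p = a·p₁ + b·p₂ ≈ (0.362, -0.548, -0.754); φ = arcsin(p_z) ≈ -48.93°, λ = atan2(p_y, p_x) ≈ -56.58°.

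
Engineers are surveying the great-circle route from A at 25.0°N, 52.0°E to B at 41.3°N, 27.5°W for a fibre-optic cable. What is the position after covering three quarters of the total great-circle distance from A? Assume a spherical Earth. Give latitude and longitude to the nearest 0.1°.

≈ 43.0°N, 5.2°W

The haversine formula gives a central angle δ ≈ 1.156 rad (66.2°) between the endpoints.
Interpolate at f = 3/4 with slerp weights a = sin((1−f)δ)/sin δ ≈ 0.311, b = sin(fδ)/sin δ ≈ 0.833.
p = a·p₁ + b·p₂ ≈ (0.729, -0.067, 0.681); φ = arcsin(p_z) ≈ 42.95°, λ = atan2(p_y, p_x) ≈ -5.22°.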